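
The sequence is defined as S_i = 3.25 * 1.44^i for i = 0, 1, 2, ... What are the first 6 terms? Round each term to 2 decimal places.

This is a geometric sequence.
i=0: S_0 = 3.25 * 1.44^0 = 3.25
i=1: S_1 = 3.25 * 1.44^1 = 4.68
i=2: S_2 = 3.25 * 1.44^2 ≈ 6.74
i=3: S_3 = 3.25 * 1.44^3 ≈ 9.7
i=4: S_4 = 3.25 * 1.44^4 ≈ 13.97
i=5: S_5 = 3.25 * 1.44^5 ≈ 20.12
The first 6 terms are: [3.25, 4.68, 6.74, 9.7, 13.97, 20.12]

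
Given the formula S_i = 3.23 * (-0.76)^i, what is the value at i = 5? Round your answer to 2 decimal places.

S_5 = 3.23 * (-0.76)^5 ≈ 3.23 * -0.2536 ≈ -0.82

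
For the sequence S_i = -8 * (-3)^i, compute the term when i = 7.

S_7 = -8 * (-3)^7 = -8 * -2187 = 17496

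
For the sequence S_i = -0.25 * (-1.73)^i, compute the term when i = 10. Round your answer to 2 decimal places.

S_10 = -0.25 * (-1.73)^10 ≈ -0.25 * 240.1381 ≈ -60.03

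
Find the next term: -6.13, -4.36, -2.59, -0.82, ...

Differences: -4.36 - -6.13 = 1.77
This is an arithmetic sequence with common difference d = 1.77.
Next term = -0.82 + 1.77 = 0.95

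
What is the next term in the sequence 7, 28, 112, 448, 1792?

Ratios: 28 / 7 = 4.0
This is a geometric sequence with common ratio r = 4.
Next term = 1792 * 4 = 7168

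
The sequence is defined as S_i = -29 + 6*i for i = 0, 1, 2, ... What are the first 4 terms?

This is an arithmetic sequence.
i=0: S_0 = -29 + 6*0 = -29
i=1: S_1 = -29 + 6*1 = -23
i=2: S_2 = -29 + 6*2 = -17
i=3: S_3 = -29 + 6*3 = -11
The first 4 terms are: [-29, -23, -17, -11]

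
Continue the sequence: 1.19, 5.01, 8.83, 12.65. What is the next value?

Differences: 5.01 - 1.19 = 3.82
This is an arithmetic sequence with common difference d = 3.82.
Next term = 12.65 + 3.82 = 16.47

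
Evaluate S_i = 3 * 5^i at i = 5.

S_5 = 3 * 5^5 = 3 * 3125 = 9375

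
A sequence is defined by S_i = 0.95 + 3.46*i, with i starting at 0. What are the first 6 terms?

This is an arithmetic sequence.
i=0: S_0 = 0.95 + 3.46*0 = 0.95
i=1: S_1 = 0.95 + 3.46*1 = 4.41
i=2: S_2 = 0.95 + 3.46*2 = 7.87
i=3: S_3 = 0.95 + 3.46*3 = 11.33
i=4: S_4 = 0.95 + 3.46*4 = 14.79
i=5: S_5 = 0.95 + 3.46*5 = 18.25
The first 6 terms are: [0.95, 4.41, 7.87, 11.33, 14.79, 18.25]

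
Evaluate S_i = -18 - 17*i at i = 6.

S_6 = -18 + -17*6 = -18 + -102 = -120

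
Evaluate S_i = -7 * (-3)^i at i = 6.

S_6 = -7 * (-3)^6 = -7 * 729 = -5103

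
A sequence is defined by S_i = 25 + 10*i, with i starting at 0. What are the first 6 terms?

This is an arithmetic sequence.
i=0: S_0 = 25 + 10*0 = 25
i=1: S_1 = 25 + 10*1 = 35
i=2: S_2 = 25 + 10*2 = 45
i=3: S_3 = 25 + 10*3 = 55
i=4: S_4 = 25 + 10*4 = 65
i=5: S_5 = 25 + 10*5 = 75
The first 6 terms are: [25, 35, 45, 55, 65, 75]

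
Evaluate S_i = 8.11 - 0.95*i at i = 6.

S_6 = 8.11 + -0.95*6 = 8.11 + -5.7 = 2.41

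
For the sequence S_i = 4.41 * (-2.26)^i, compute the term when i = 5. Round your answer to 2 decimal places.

S_5 = 4.41 * (-2.26)^5 ≈ 4.41 * -58.9579 ≈ -260.0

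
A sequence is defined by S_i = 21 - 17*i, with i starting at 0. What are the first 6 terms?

This is an arithmetic sequence.
i=0: S_0 = 21 + -17*0 = 21
i=1: S_1 = 21 + -17*1 = 4
i=2: S_2 = 21 + -17*2 = -13
i=3: S_3 = 21 + -17*3 = -30
i=4: S_4 = 21 + -17*4 = -47
i=5: S_5 = 21 + -17*5 = -64
The first 6 terms are: [21, 4, -13, -30, -47, -64]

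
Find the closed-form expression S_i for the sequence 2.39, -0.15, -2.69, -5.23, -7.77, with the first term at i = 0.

Check differences: -0.15 - 2.39 = -2.54
-2.69 - -0.15 = -2.54
Common difference d = -2.54.
First term a = 2.39.
Formula: S_i = 2.39 - 2.54*i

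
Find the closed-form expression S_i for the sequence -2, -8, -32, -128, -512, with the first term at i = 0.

Check ratios: -8 / -2 = 4.0
Common ratio r = 4.
First term a = -2.
Formula: S_i = -2 * 4^i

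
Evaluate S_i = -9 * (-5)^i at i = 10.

S_10 = -9 * (-5)^10 = -9 * 9765625 = -87890625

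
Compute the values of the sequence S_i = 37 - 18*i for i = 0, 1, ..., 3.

This is an arithmetic sequence.
i=0: S_0 = 37 + -18*0 = 37
i=1: S_1 = 37 + -18*1 = 19
i=2: S_2 = 37 + -18*2 = 1
i=3: S_3 = 37 + -18*3 = -17
The first 4 terms are: [37, 19, 1, -17]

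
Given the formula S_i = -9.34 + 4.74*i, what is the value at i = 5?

S_5 = -9.34 + 4.74*5 = -9.34 + 23.7 = 14.36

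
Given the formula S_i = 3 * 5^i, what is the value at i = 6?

S_6 = 3 * 5^6 = 3 * 15625 = 46875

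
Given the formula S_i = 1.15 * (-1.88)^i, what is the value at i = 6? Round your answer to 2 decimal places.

S_6 = 1.15 * (-1.88)^6 ≈ 1.15 * 44.1517 ≈ 50.77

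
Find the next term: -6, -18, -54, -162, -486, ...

Ratios: -18 / -6 = 3.0
This is a geometric sequence with common ratio r = 3.
Next term = -486 * 3 = -1458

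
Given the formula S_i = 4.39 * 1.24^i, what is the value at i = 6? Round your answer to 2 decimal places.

S_6 = 4.39 * 1.24^6 ≈ 4.39 * 3.6352 ≈ 15.96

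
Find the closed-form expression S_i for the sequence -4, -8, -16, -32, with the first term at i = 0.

Check ratios: -8 / -4 = 2.0
Common ratio r = 2.
First term a = -4.
Formula: S_i = -4 * 2^i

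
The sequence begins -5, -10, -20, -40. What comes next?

Ratios: -10 / -5 = 2.0
This is a geometric sequence with common ratio r = 2.
Next term = -40 * 2 = -80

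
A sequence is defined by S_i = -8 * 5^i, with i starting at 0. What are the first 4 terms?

This is a geometric sequence.
i=0: S_0 = -8 * 5^0 = -8
i=1: S_1 = -8 * 5^1 = -40
i=2: S_2 = -8 * 5^2 = -200
i=3: S_3 = -8 * 5^3 = -1000
The first 4 terms are: [-8, -40, -200, -1000]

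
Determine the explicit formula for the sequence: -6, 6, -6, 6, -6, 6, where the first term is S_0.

Check ratios: 6 / -6 = -1.0
Common ratio r = -1.
First term a = -6.
Formula: S_i = -6 * (-1)^i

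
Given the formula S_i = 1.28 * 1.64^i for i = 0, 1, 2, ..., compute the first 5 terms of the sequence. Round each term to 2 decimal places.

This is a geometric sequence.
i=0: S_0 = 1.28 * 1.64^0 = 1.28
i=1: S_1 = 1.28 * 1.64^1 ≈ 2.1
i=2: S_2 = 1.28 * 1.64^2 ≈ 3.44
i=3: S_3 = 1.28 * 1.64^3 ≈ 5.65
i=4: S_4 = 1.28 * 1.64^4 ≈ 9.26
The first 5 terms are: [1.28, 2.1, 3.44, 5.65, 9.26]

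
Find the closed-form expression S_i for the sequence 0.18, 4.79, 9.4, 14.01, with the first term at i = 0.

Check differences: 4.79 - 0.18 = 4.61
9.4 - 4.79 = 4.61
Common difference d = 4.61.
First term a = 0.18.
Formula: S_i = 0.18 + 4.61*i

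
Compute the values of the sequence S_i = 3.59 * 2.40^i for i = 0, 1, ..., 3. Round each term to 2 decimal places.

This is a geometric sequence.
i=0: S_0 = 3.59 * 2.4^0 = 3.59
i=1: S_1 = 3.59 * 2.4^1 ≈ 8.62
i=2: S_2 = 3.59 * 2.4^2 ≈ 20.68
i=3: S_3 = 3.59 * 2.4^3 ≈ 49.63
The first 4 terms are: [3.59, 8.62, 20.68, 49.63]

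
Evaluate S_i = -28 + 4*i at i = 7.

S_7 = -28 + 4*7 = -28 + 28 = 0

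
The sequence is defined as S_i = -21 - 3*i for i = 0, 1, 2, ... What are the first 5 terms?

This is an arithmetic sequence.
i=0: S_0 = -21 + -3*0 = -21
i=1: S_1 = -21 + -3*1 = -24
i=2: S_2 = -21 + -3*2 = -27
i=3: S_3 = -21 + -3*3 = -30
i=4: S_4 = -21 + -3*4 = -33
The first 5 terms are: [-21, -24, -27, -30, -33]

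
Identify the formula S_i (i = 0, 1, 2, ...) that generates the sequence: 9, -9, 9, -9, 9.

Check ratios: -9 / 9 = -1.0
Common ratio r = -1.
First term a = 9.
Formula: S_i = 9 * (-1)^i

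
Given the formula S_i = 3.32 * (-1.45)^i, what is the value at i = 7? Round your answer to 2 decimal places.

S_7 = 3.32 * (-1.45)^7 ≈ 3.32 * -13.4765 ≈ -44.74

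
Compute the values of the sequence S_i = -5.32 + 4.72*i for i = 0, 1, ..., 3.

This is an arithmetic sequence.
i=0: S_0 = -5.32 + 4.72*0 = -5.32
i=1: S_1 = -5.32 + 4.72*1 = -0.6
i=2: S_2 = -5.32 + 4.72*2 = 4.12
i=3: S_3 = -5.32 + 4.72*3 = 8.84
The first 4 terms are: [-5.32, -0.6, 4.12, 8.84]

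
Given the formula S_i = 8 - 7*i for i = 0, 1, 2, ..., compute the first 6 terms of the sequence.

This is an arithmetic sequence.
i=0: S_0 = 8 + -7*0 = 8
i=1: S_1 = 8 + -7*1 = 1
i=2: S_2 = 8 + -7*2 = -6
i=3: S_3 = 8 + -7*3 = -13
i=4: S_4 = 8 + -7*4 = -20
i=5: S_5 = 8 + -7*5 = -27
The first 6 terms are: [8, 1, -6, -13, -20, -27]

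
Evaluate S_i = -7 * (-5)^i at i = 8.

S_8 = -7 * (-5)^8 = -7 * 390625 = -2734375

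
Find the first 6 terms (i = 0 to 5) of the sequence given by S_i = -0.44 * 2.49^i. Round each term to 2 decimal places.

This is a geometric sequence.
i=0: S_0 = -0.44 * 2.49^0 = -0.44
i=1: S_1 = -0.44 * 2.49^1 ≈ -1.1
i=2: S_2 = -0.44 * 2.49^2 ≈ -2.73
i=3: S_3 = -0.44 * 2.49^3 ≈ -6.79
i=4: S_4 = -0.44 * 2.49^4 ≈ -16.91
i=5: S_5 = -0.44 * 2.49^5 ≈ -42.12
The first 6 terms are: [-0.44, -1.1, -2.73, -6.79, -16.91, -42.12]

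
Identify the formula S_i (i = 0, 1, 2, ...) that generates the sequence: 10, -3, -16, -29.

Check differences: -3 - 10 = -13
-16 - -3 = -13
Common difference d = -13.
First term a = 10.
Formula: S_i = 10 - 13*i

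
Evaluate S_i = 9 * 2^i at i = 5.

S_5 = 9 * 2^5 = 9 * 32 = 288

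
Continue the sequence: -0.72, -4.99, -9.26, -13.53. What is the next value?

Differences: -4.99 - -0.72 = -4.27
This is an arithmetic sequence with common difference d = -4.27.
Next term = -13.53 + -4.27 = -17.8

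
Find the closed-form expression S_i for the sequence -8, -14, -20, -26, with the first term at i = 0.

Check differences: -14 - -8 = -6
-20 - -14 = -6
Common difference d = -6.
First term a = -8.
Formula: S_i = -8 - 6*i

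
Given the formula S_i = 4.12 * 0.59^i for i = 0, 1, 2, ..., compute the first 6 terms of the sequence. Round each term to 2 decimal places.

This is a geometric sequence.
i=0: S_0 = 4.12 * 0.59^0 = 4.12
i=1: S_1 = 4.12 * 0.59^1 ≈ 2.43
i=2: S_2 = 4.12 * 0.59^2 ≈ 1.43
i=3: S_3 = 4.12 * 0.59^3 ≈ 0.85
i=4: S_4 = 4.12 * 0.59^4 ≈ 0.5
i=5: S_5 = 4.12 * 0.59^5 ≈ 0.29
The first 6 terms are: [4.12, 2.43, 1.43, 0.85, 0.5, 0.29]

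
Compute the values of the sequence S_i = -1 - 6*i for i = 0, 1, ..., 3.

This is an arithmetic sequence.
i=0: S_0 = -1 + -6*0 = -1
i=1: S_1 = -1 + -6*1 = -7
i=2: S_2 = -1 + -6*2 = -13
i=3: S_3 = -1 + -6*3 = -19
The first 4 terms are: [-1, -7, -13, -19]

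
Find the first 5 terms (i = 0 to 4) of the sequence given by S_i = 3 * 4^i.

This is a geometric sequence.
i=0: S_0 = 3 * 4^0 = 3
i=1: S_1 = 3 * 4^1 = 12
i=2: S_2 = 3 * 4^2 = 48
i=3: S_3 = 3 * 4^3 = 192
i=4: S_4 = 3 * 4^4 = 768
The first 5 terms are: [3, 12, 48, 192, 768]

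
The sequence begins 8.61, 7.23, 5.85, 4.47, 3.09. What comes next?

Differences: 7.23 - 8.61 = -1.38
This is an arithmetic sequence with common difference d = -1.38.
Next term = 3.09 + -1.38 = 1.71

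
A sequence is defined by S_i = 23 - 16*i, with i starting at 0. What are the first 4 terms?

This is an arithmetic sequence.
i=0: S_0 = 23 + -16*0 = 23
i=1: S_1 = 23 + -16*1 = 7
i=2: S_2 = 23 + -16*2 = -9
i=3: S_3 = 23 + -16*3 = -25
The first 4 terms are: [23, 7, -9, -25]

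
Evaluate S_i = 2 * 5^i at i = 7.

S_7 = 2 * 5^7 = 2 * 78125 = 156250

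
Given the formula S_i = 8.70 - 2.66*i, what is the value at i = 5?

S_5 = 8.7 + -2.66*5 = 8.7 + -13.3 = -4.6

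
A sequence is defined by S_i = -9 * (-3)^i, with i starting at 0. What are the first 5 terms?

This is a geometric sequence.
i=0: S_0 = -9 * (-3)^0 = -9
i=1: S_1 = -9 * (-3)^1 = 27
i=2: S_2 = -9 * (-3)^2 = -81
i=3: S_3 = -9 * (-3)^3 = 243
i=4: S_4 = -9 * (-3)^4 = -729
The first 5 terms are: [-9, 27, -81, 243, -729]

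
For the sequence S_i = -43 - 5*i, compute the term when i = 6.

S_6 = -43 + -5*6 = -43 + -30 = -73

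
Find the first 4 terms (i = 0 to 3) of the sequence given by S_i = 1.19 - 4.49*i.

This is an arithmetic sequence.
i=0: S_0 = 1.19 + -4.49*0 = 1.19
i=1: S_1 = 1.19 + -4.49*1 = -3.3
i=2: S_2 = 1.19 + -4.49*2 = -7.79
i=3: S_3 = 1.19 + -4.49*3 = -12.28
The first 4 terms are: [1.19, -3.3, -7.79, -12.28]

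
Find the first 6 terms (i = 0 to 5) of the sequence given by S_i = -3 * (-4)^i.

This is a geometric sequence.
i=0: S_0 = -3 * (-4)^0 = -3
i=1: S_1 = -3 * (-4)^1 = 12
i=2: S_2 = -3 * (-4)^2 = -48
i=3: S_3 = -3 * (-4)^3 = 192
i=4: S_4 = -3 * (-4)^4 = -768
i=5: S_5 = -3 * (-4)^5 = 3072
The first 6 terms are: [-3, 12, -48, 192, -768, 3072]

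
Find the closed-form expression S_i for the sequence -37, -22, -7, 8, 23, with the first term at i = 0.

Check differences: -22 - -37 = 15
-7 - -22 = 15
Common difference d = 15.
First term a = -37.
Formula: S_i = -37 + 15*i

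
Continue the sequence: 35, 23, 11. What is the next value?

Differences: 23 - 35 = -12
This is an arithmetic sequence with common difference d = -12.
Next term = 11 + -12 = -1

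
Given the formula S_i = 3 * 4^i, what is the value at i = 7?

S_7 = 3 * 4^7 = 3 * 16384 = 49152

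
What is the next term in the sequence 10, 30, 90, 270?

Ratios: 30 / 10 = 3.0
This is a geometric sequence with common ratio r = 3.
Next term = 270 * 3 = 810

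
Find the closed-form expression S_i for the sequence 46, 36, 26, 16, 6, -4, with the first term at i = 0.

Check differences: 36 - 46 = -10
26 - 36 = -10
Common difference d = -10.
First term a = 46.
Formula: S_i = 46 - 10*i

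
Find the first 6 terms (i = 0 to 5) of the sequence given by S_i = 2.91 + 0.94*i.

This is an arithmetic sequence.
i=0: S_0 = 2.91 + 0.94*0 = 2.91
i=1: S_1 = 2.91 + 0.94*1 = 3.85
i=2: S_2 = 2.91 + 0.94*2 = 4.79
i=3: S_3 = 2.91 + 0.94*3 = 5.73
i=4: S_4 = 2.91 + 0.94*4 = 6.67
i=5: S_5 = 2.91 + 0.94*5 = 7.61
The first 6 terms are: [2.91, 3.85, 4.79, 5.73, 6.67, 7.61]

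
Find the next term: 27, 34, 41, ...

Differences: 34 - 27 = 7
This is an arithmetic sequence with common difference d = 7.
Next term = 41 + 7 = 48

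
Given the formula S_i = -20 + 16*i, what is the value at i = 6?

S_6 = -20 + 16*6 = -20 + 96 = 76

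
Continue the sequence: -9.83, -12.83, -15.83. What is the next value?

Differences: -12.83 - -9.83 = -3.0
This is an arithmetic sequence with common difference d = -3.0.
Next term = -15.83 + -3.0 = -18.83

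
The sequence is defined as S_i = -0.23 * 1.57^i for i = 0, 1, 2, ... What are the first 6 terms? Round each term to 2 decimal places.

This is a geometric sequence.
i=0: S_0 = -0.23 * 1.57^0 = -0.23
i=1: S_1 = -0.23 * 1.57^1 ≈ -0.36
i=2: S_2 = -0.23 * 1.57^2 ≈ -0.57
i=3: S_3 = -0.23 * 1.57^3 ≈ -0.89
i=4: S_4 = -0.23 * 1.57^4 ≈ -1.4
i=5: S_5 = -0.23 * 1.57^5 ≈ -2.19
The first 6 terms are: [-0.23, -0.36, -0.57, -0.89, -1.4, -2.19]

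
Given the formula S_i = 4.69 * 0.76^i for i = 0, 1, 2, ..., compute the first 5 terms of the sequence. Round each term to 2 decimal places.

This is a geometric sequence.
i=0: S_0 = 4.69 * 0.76^0 = 4.69
i=1: S_1 = 4.69 * 0.76^1 ≈ 3.56
i=2: S_2 = 4.69 * 0.76^2 ≈ 2.71
i=3: S_3 = 4.69 * 0.76^3 ≈ 2.06
i=4: S_4 = 4.69 * 0.76^4 ≈ 1.56
The first 5 terms are: [4.69, 3.56, 2.71, 2.06, 1.56]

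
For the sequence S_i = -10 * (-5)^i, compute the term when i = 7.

S_7 = -10 * (-5)^7 = -10 * -78125 = 781250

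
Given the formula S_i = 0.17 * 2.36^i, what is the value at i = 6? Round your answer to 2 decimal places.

S_6 = 0.17 * 2.36^6 ≈ 0.17 * 172.7715 ≈ 29.37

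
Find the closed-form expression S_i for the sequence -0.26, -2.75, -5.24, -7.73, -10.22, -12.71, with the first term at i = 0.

Check differences: -2.75 - -0.26 = -2.49
-5.24 - -2.75 = -2.49
Common difference d = -2.49.
First term a = -0.26.
Formula: S_i = -0.26 - 2.49*i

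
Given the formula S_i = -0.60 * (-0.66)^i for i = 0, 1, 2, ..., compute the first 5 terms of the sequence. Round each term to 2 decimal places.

This is a geometric sequence.
i=0: S_0 = -0.6 * (-0.66)^0 = -0.6
i=1: S_1 = -0.6 * (-0.66)^1 ≈ 0.4
i=2: S_2 = -0.6 * (-0.66)^2 ≈ -0.26
i=3: S_3 = -0.6 * (-0.66)^3 ≈ 0.17
i=4: S_4 = -0.6 * (-0.66)^4 ≈ -0.11
The first 5 terms are: [-0.6, 0.4, -0.26, 0.17, -0.11]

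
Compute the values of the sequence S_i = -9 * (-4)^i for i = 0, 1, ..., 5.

This is a geometric sequence.
i=0: S_0 = -9 * (-4)^0 = -9
i=1: S_1 = -9 * (-4)^1 = 36
i=2: S_2 = -9 * (-4)^2 = -144
i=3: S_3 = -9 * (-4)^3 = 576
i=4: S_4 = -9 * (-4)^4 = -2304
i=5: S_5 = -9 * (-4)^5 = 9216
The first 6 terms are: [-9, 36, -144, 576, -2304, 9216]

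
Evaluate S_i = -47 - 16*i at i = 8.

S_8 = -47 + -16*8 = -47 + -128 = -175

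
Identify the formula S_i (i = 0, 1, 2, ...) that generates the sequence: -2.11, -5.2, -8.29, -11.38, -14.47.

Check differences: -5.2 - -2.11 = -3.09
-8.29 - -5.2 = -3.09
Common difference d = -3.09.
First term a = -2.11.
Formula: S_i = -2.11 - 3.09*i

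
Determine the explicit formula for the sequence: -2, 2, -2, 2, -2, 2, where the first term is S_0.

Check ratios: 2 / -2 = -1.0
Common ratio r = -1.
First term a = -2.
Formula: S_i = -2 * (-1)^i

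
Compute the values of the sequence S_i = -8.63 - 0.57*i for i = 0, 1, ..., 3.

This is an arithmetic sequence.
i=0: S_0 = -8.63 + -0.57*0 = -8.63
i=1: S_1 = -8.63 + -0.57*1 = -9.2
i=2: S_2 = -8.63 + -0.57*2 = -9.77
i=3: S_3 = -8.63 + -0.57*3 = -10.34
The first 4 terms are: [-8.63, -9.2, -9.77, -10.34]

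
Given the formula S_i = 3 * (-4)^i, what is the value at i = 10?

S_10 = 3 * (-4)^10 = 3 * 1048576 = 3145728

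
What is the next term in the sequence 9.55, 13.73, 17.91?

Differences: 13.73 - 9.55 = 4.18
This is an arithmetic sequence with common difference d = 4.18.
Next term = 17.91 + 4.18 = 22.09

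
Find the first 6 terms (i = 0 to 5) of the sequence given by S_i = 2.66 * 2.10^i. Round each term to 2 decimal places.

This is a geometric sequence.
i=0: S_0 = 2.66 * 2.1^0 = 2.66
i=1: S_1 = 2.66 * 2.1^1 ≈ 5.59
i=2: S_2 = 2.66 * 2.1^2 ≈ 11.73
i=3: S_3 = 2.66 * 2.1^3 ≈ 24.63
i=4: S_4 = 2.66 * 2.1^4 ≈ 51.73
i=5: S_5 = 2.66 * 2.1^5 ≈ 108.64
The first 6 terms are: [2.66, 5.59, 11.73, 24.63, 51.73, 108.64]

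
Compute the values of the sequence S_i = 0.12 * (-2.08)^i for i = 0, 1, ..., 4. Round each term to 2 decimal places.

This is a geometric sequence.
i=0: S_0 = 0.12 * (-2.08)^0 = 0.12
i=1: S_1 = 0.12 * (-2.08)^1 ≈ -0.25
i=2: S_2 = 0.12 * (-2.08)^2 ≈ 0.52
i=3: S_3 = 0.12 * (-2.08)^3 ≈ -1.08
i=4: S_4 = 0.12 * (-2.08)^4 ≈ 2.25
The first 5 terms are: [0.12, -0.25, 0.52, -1.08, 2.25]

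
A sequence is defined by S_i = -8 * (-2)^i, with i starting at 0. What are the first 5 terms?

This is a geometric sequence.
i=0: S_0 = -8 * (-2)^0 = -8
i=1: S_1 = -8 * (-2)^1 = 16
i=2: S_2 = -8 * (-2)^2 = -32
i=3: S_3 = -8 * (-2)^3 = 64
i=4: S_4 = -8 * (-2)^4 = -128
The first 5 terms are: [-8, 16, -32, 64, -128]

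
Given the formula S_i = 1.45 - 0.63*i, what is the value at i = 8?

S_8 = 1.45 + -0.63*8 = 1.45 + -5.04 = -3.59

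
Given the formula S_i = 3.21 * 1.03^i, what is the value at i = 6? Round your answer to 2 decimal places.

S_6 = 3.21 * 1.03^6 ≈ 3.21 * 1.1941 ≈ 3.83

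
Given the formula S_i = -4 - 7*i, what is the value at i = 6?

S_6 = -4 + -7*6 = -4 + -42 = -46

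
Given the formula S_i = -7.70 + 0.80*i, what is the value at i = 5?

S_5 = -7.7 + 0.8*5 = -7.7 + 4.0 = -3.7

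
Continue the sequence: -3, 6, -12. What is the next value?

Ratios: 6 / -3 = -2.0
This is a geometric sequence with common ratio r = -2.
Next term = -12 * -2 = 24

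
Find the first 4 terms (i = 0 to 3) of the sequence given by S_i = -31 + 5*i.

This is an arithmetic sequence.
i=0: S_0 = -31 + 5*0 = -31
i=1: S_1 = -31 + 5*1 = -26
i=2: S_2 = -31 + 5*2 = -21
i=3: S_3 = -31 + 5*3 = -16
The first 4 terms are: [-31, -26, -21, -16]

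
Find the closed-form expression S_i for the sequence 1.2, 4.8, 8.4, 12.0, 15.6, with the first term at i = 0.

Check differences: 4.8 - 1.2 = 3.6
8.4 - 4.8 = 3.6
Common difference d = 3.6.
First term a = 1.2.
Formula: S_i = 1.20 + 3.60*i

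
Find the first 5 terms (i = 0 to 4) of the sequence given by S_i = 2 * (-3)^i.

This is a geometric sequence.
i=0: S_0 = 2 * (-3)^0 = 2
i=1: S_1 = 2 * (-3)^1 = -6
i=2: S_2 = 2 * (-3)^2 = 18
i=3: S_3 = 2 * (-3)^3 = -54
i=4: S_4 = 2 * (-3)^4 = 162
The first 5 terms are: [2, -6, 18, -54, 162]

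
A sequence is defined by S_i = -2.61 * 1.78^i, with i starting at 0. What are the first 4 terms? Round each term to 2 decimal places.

This is a geometric sequence.
i=0: S_0 = -2.61 * 1.78^0 = -2.61
i=1: S_1 = -2.61 * 1.78^1 ≈ -4.65
i=2: S_2 = -2.61 * 1.78^2 ≈ -8.27
i=3: S_3 = -2.61 * 1.78^3 ≈ -14.72
The first 4 terms are: [-2.61, -4.65, -8.27, -14.72]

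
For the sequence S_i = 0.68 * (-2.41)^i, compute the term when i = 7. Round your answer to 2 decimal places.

S_7 = 0.68 * (-2.41)^7 ≈ 0.68 * -472.1927 ≈ -321.09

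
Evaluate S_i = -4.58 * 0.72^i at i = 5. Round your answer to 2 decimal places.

S_5 = -4.58 * 0.72^5 ≈ -4.58 * 0.1935 ≈ -0.89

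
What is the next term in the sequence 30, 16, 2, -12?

Differences: 16 - 30 = -14
This is an arithmetic sequence with common difference d = -14.
Next term = -12 + -14 = -26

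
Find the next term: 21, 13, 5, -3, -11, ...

Differences: 13 - 21 = -8
This is an arithmetic sequence with common difference d = -8.
Next term = -11 + -8 = -19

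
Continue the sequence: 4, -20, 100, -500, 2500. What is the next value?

Ratios: -20 / 4 = -5.0
This is a geometric sequence with common ratio r = -5.
Next term = 2500 * -5 = -12500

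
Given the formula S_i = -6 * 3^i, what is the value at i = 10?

S_10 = -6 * 3^10 = -6 * 59049 = -354294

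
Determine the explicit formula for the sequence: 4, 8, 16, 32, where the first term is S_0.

Check ratios: 8 / 4 = 2.0
Common ratio r = 2.
First term a = 4.
Formula: S_i = 4 * 2^i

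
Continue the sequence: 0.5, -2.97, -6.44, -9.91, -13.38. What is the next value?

Differences: -2.97 - 0.5 = -3.47
This is an arithmetic sequence with common difference d = -3.47.
Next term = -13.38 + -3.47 = -16.85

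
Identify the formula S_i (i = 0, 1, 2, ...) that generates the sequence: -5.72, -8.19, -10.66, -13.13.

Check differences: -8.19 - -5.72 = -2.47
-10.66 - -8.19 = -2.47
Common difference d = -2.47.
First term a = -5.72.
Formula: S_i = -5.72 - 2.47*i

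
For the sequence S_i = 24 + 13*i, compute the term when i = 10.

S_10 = 24 + 13*10 = 24 + 130 = 154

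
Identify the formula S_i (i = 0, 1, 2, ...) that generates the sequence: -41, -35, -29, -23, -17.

Check differences: -35 - -41 = 6
-29 - -35 = 6
Common difference d = 6.
First term a = -41.
Formula: S_i = -41 + 6*i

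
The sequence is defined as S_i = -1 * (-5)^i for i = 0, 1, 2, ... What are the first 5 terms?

This is a geometric sequence.
i=0: S_0 = -1 * (-5)^0 = -1
i=1: S_1 = -1 * (-5)^1 = 5
i=2: S_2 = -1 * (-5)^2 = -25
i=3: S_3 = -1 * (-5)^3 = 125
i=4: S_4 = -1 * (-5)^4 = -625
The first 5 terms are: [-1, 5, -25, 125, -625]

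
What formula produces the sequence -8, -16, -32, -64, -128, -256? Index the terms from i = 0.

Check ratios: -16 / -8 = 2.0
Common ratio r = 2.
First term a = -8.
Formula: S_i = -8 * 2^i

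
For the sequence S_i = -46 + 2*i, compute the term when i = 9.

S_9 = -46 + 2*9 = -46 + 18 = -28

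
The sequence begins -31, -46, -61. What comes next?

Differences: -46 - -31 = -15
This is an arithmetic sequence with common difference d = -15.
Next term = -61 + -15 = -76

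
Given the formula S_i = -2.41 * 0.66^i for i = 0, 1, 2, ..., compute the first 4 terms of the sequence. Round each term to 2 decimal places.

This is a geometric sequence.
i=0: S_0 = -2.41 * 0.66^0 = -2.41
i=1: S_1 = -2.41 * 0.66^1 ≈ -1.59
i=2: S_2 = -2.41 * 0.66^2 ≈ -1.05
i=3: S_3 = -2.41 * 0.66^3 ≈ -0.69
The first 4 terms are: [-2.41, -1.59, -1.05, -0.69]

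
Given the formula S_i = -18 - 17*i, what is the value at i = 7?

S_7 = -18 + -17*7 = -18 + -119 = -137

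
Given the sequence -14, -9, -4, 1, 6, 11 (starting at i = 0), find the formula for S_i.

Check differences: -9 - -14 = 5
-4 - -9 = 5
Common difference d = 5.
First term a = -14.
Formula: S_i = -14 + 5*i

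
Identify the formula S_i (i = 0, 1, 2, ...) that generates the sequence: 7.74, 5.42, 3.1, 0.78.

Check differences: 5.42 - 7.74 = -2.32
3.1 - 5.42 = -2.32
Common difference d = -2.32.
First term a = 7.74.
Formula: S_i = 7.74 - 2.32*i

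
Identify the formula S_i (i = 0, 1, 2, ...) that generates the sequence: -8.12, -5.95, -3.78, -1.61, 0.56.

Check differences: -5.95 - -8.12 = 2.17
-3.78 - -5.95 = 2.17
Common difference d = 2.17.
First term a = -8.12.
Formula: S_i = -8.12 + 2.17*i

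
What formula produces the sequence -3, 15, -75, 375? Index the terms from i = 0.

Check ratios: 15 / -3 = -5.0
Common ratio r = -5.
First term a = -3.
Formula: S_i = -3 * (-5)^i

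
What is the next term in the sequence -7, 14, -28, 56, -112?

Ratios: 14 / -7 = -2.0
This is a geometric sequence with common ratio r = -2.
Next term = -112 * -2 = 224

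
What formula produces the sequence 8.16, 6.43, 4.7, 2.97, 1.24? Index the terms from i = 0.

Check differences: 6.43 - 8.16 = -1.73
4.7 - 6.43 = -1.73
Common difference d = -1.73.
First term a = 8.16.
Formula: S_i = 8.16 - 1.73*i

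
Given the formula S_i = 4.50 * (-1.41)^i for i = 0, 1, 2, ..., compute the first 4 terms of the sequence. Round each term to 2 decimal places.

This is a geometric sequence.
i=0: S_0 = 4.5 * (-1.41)^0 = 4.5
i=1: S_1 = 4.5 * (-1.41)^1 ≈ -6.35
i=2: S_2 = 4.5 * (-1.41)^2 ≈ 8.95
i=3: S_3 = 4.5 * (-1.41)^3 ≈ -12.61
The first 4 terms are: [4.5, -6.35, 8.95, -12.61]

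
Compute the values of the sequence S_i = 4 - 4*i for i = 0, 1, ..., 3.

This is an arithmetic sequence.
i=0: S_0 = 4 + -4*0 = 4
i=1: S_1 = 4 + -4*1 = 0
i=2: S_2 = 4 + -4*2 = -4
i=3: S_3 = 4 + -4*3 = -8
The first 4 terms are: [4, 0, -4, -8]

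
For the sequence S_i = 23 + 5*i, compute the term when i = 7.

S_7 = 23 + 5*7 = 23 + 35 = 58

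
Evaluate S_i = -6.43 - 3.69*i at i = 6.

S_6 = -6.43 + -3.69*6 = -6.43 + -22.14 = -28.57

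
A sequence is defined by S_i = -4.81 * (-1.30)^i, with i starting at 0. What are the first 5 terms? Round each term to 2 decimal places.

This is a geometric sequence.
i=0: S_0 = -4.81 * (-1.3)^0 = -4.81
i=1: S_1 = -4.81 * (-1.3)^1 ≈ 6.25
i=2: S_2 = -4.81 * (-1.3)^2 ≈ -8.13
i=3: S_3 = -4.81 * (-1.3)^3 ≈ 10.57
i=4: S_4 = -4.81 * (-1.3)^4 ≈ -13.74
The first 5 terms are: [-4.81, 6.25, -8.13, 10.57, -13.74]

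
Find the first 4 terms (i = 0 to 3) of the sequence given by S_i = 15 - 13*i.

This is an arithmetic sequence.
i=0: S_0 = 15 + -13*0 = 15
i=1: S_1 = 15 + -13*1 = 2
i=2: S_2 = 15 + -13*2 = -11
i=3: S_3 = 15 + -13*3 = -24
The first 4 terms are: [15, 2, -11, -24]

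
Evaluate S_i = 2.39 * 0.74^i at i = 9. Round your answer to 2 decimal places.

S_9 = 2.39 * 0.74^9 ≈ 2.39 * 0.0665 ≈ 0.16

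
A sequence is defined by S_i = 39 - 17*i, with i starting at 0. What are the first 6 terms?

This is an arithmetic sequence.
i=0: S_0 = 39 + -17*0 = 39
i=1: S_1 = 39 + -17*1 = 22
i=2: S_2 = 39 + -17*2 = 5
i=3: S_3 = 39 + -17*3 = -12
i=4: S_4 = 39 + -17*4 = -29
i=5: S_5 = 39 + -17*5 = -46
The first 6 terms are: [39, 22, 5, -12, -29, -46]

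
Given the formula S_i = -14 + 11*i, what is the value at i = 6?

S_6 = -14 + 11*6 = -14 + 66 = 52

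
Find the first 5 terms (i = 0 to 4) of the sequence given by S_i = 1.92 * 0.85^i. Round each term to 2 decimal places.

This is a geometric sequence.
i=0: S_0 = 1.92 * 0.85^0 = 1.92
i=1: S_1 = 1.92 * 0.85^1 ≈ 1.63
i=2: S_2 = 1.92 * 0.85^2 ≈ 1.39
i=3: S_3 = 1.92 * 0.85^3 ≈ 1.18
i=4: S_4 = 1.92 * 0.85^4 ≈ 1.0
The first 5 terms are: [1.92, 1.63, 1.39, 1.18, 1.0]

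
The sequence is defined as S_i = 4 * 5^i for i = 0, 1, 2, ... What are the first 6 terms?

This is a geometric sequence.
i=0: S_0 = 4 * 5^0 = 4
i=1: S_1 = 4 * 5^1 = 20
i=2: S_2 = 4 * 5^2 = 100
i=3: S_3 = 4 * 5^3 = 500
i=4: S_4 = 4 * 5^4 = 2500
i=5: S_5 = 4 * 5^5 = 12500
The first 6 terms are: [4, 20, 100, 500, 2500, 12500]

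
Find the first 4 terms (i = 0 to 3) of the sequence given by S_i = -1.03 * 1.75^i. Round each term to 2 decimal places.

This is a geometric sequence.
i=0: S_0 = -1.03 * 1.75^0 = -1.03
i=1: S_1 = -1.03 * 1.75^1 ≈ -1.8
i=2: S_2 = -1.03 * 1.75^2 ≈ -3.15
i=3: S_3 = -1.03 * 1.75^3 ≈ -5.52
The first 4 terms are: [-1.03, -1.8, -3.15, -5.52]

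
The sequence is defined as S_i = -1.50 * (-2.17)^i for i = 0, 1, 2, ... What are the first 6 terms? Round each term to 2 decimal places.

This is a geometric sequence.
i=0: S_0 = -1.5 * (-2.17)^0 = -1.5
i=1: S_1 = -1.5 * (-2.17)^1 ≈ 3.26
i=2: S_2 = -1.5 * (-2.17)^2 ≈ -7.06
i=3: S_3 = -1.5 * (-2.17)^3 ≈ 15.33
i=4: S_4 = -1.5 * (-2.17)^4 ≈ -33.26
i=5: S_5 = -1.5 * (-2.17)^5 ≈ 72.18
The first 6 terms are: [-1.5, 3.26, -7.06, 15.33, -33.26, 72.18]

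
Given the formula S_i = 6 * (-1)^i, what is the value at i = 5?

S_5 = 6 * (-1)^5 = 6 * -1 = -6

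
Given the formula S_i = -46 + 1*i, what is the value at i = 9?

S_9 = -46 + 1*9 = -46 + 9 = -37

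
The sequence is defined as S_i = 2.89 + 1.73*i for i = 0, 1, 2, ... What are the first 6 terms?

This is an arithmetic sequence.
i=0: S_0 = 2.89 + 1.73*0 = 2.89
i=1: S_1 = 2.89 + 1.73*1 = 4.62
i=2: S_2 = 2.89 + 1.73*2 = 6.35
i=3: S_3 = 2.89 + 1.73*3 = 8.08
i=4: S_4 = 2.89 + 1.73*4 = 9.81
i=5: S_5 = 2.89 + 1.73*5 = 11.54
The first 6 terms are: [2.89, 4.62, 6.35, 8.08, 9.81, 11.54]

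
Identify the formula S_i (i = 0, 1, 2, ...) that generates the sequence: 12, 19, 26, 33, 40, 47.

Check differences: 19 - 12 = 7
26 - 19 = 7
Common difference d = 7.
First term a = 12.
Formula: S_i = 12 + 7*i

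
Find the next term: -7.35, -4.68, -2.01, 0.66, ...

Differences: -4.68 - -7.35 = 2.67
This is an arithmetic sequence with common difference d = 2.67.
Next term = 0.66 + 2.67 = 3.33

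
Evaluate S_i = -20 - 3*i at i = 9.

S_9 = -20 + -3*9 = -20 + -27 = -47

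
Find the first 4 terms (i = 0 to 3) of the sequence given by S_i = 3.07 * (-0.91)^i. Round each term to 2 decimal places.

This is a geometric sequence.
i=0: S_0 = 3.07 * (-0.91)^0 = 3.07
i=1: S_1 = 3.07 * (-0.91)^1 ≈ -2.79
i=2: S_2 = 3.07 * (-0.91)^2 ≈ 2.54
i=3: S_3 = 3.07 * (-0.91)^3 ≈ -2.31
The first 4 terms are: [3.07, -2.79, 2.54, -2.31]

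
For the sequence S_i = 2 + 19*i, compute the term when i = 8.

S_8 = 2 + 19*8 = 2 + 152 = 154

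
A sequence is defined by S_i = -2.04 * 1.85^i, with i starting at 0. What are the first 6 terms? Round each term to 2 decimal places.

This is a geometric sequence.
i=0: S_0 = -2.04 * 1.85^0 = -2.04
i=1: S_1 = -2.04 * 1.85^1 ≈ -3.77
i=2: S_2 = -2.04 * 1.85^2 ≈ -6.98
i=3: S_3 = -2.04 * 1.85^3 ≈ -12.92
i=4: S_4 = -2.04 * 1.85^4 ≈ -23.9
i=5: S_5 = -2.04 * 1.85^5 ≈ -44.21
The first 6 terms are: [-2.04, -3.77, -6.98, -12.92, -23.9, -44.21]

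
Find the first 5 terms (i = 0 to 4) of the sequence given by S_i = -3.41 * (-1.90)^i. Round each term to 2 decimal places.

This is a geometric sequence.
i=0: S_0 = -3.41 * (-1.9)^0 = -3.41
i=1: S_1 = -3.41 * (-1.9)^1 ≈ 6.48
i=2: S_2 = -3.41 * (-1.9)^2 ≈ -12.31
i=3: S_3 = -3.41 * (-1.9)^3 ≈ 23.39
i=4: S_4 = -3.41 * (-1.9)^4 ≈ -44.44
The first 5 terms are: [-3.41, 6.48, -12.31, 23.39, -44.44]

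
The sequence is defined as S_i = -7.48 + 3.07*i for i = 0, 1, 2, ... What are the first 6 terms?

This is an arithmetic sequence.
i=0: S_0 = -7.48 + 3.07*0 = -7.48
i=1: S_1 = -7.48 + 3.07*1 = -4.41
i=2: S_2 = -7.48 + 3.07*2 = -1.34
i=3: S_3 = -7.48 + 3.07*3 = 1.73
i=4: S_4 = -7.48 + 3.07*4 = 4.8
i=5: S_5 = -7.48 + 3.07*5 = 7.87
The first 6 terms are: [-7.48, -4.41, -1.34, 1.73, 4.8, 7.87]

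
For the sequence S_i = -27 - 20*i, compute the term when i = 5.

S_5 = -27 + -20*5 = -27 + -100 = -127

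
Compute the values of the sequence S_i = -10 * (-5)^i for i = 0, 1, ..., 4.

This is a geometric sequence.
i=0: S_0 = -10 * (-5)^0 = -10
i=1: S_1 = -10 * (-5)^1 = 50
i=2: S_2 = -10 * (-5)^2 = -250
i=3: S_3 = -10 * (-5)^3 = 1250
i=4: S_4 = -10 * (-5)^4 = -6250
The first 5 terms are: [-10, 50, -250, 1250, -6250]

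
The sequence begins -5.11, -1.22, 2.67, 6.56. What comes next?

Differences: -1.22 - -5.11 = 3.89
This is an arithmetic sequence with common difference d = 3.89.
Next term = 6.56 + 3.89 = 10.45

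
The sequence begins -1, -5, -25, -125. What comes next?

Ratios: -5 / -1 = 5.0
This is a geometric sequence with common ratio r = 5.
Next term = -125 * 5 = -625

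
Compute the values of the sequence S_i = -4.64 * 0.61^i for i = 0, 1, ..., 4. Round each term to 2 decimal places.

This is a geometric sequence.
i=0: S_0 = -4.64 * 0.61^0 = -4.64
i=1: S_1 = -4.64 * 0.61^1 ≈ -2.83
i=2: S_2 = -4.64 * 0.61^2 ≈ -1.73
i=3: S_3 = -4.64 * 0.61^3 ≈ -1.05
i=4: S_4 = -4.64 * 0.61^4 ≈ -0.64
The first 5 terms are: [-4.64, -2.83, -1.73, -1.05, -0.64]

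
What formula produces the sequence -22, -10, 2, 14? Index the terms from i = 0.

Check differences: -10 - -22 = 12
2 - -10 = 12
Common difference d = 12.
First term a = -22.
Formula: S_i = -22 + 12*i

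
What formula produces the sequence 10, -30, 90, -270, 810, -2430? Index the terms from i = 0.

Check ratios: -30 / 10 = -3.0
Common ratio r = -3.
First term a = 10.
Formula: S_i = 10 * (-3)^i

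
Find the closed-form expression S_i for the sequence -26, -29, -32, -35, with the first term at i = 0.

Check differences: -29 - -26 = -3
-32 - -29 = -3
Common difference d = -3.
First term a = -26.
Formula: S_i = -26 - 3*i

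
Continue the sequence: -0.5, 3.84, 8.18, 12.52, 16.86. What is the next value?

Differences: 3.84 - -0.5 = 4.34
This is an arithmetic sequence with common difference d = 4.34.
Next term = 16.86 + 4.34 = 21.2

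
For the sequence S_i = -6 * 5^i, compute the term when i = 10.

S_10 = -6 * 5^10 = -6 * 9765625 = -58593750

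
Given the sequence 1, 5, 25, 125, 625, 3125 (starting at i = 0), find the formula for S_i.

Check ratios: 5 / 1 = 5.0
Common ratio r = 5.
First term a = 1.
Formula: S_i = 1 * 5^i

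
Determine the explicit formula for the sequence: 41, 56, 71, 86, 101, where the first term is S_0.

Check differences: 56 - 41 = 15
71 - 56 = 15
Common difference d = 15.
First term a = 41.
Formula: S_i = 41 + 15*i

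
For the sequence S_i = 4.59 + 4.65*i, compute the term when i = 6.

S_6 = 4.59 + 4.65*6 = 4.59 + 27.9 = 32.49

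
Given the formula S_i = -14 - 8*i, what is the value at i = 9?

S_9 = -14 + -8*9 = -14 + -72 = -86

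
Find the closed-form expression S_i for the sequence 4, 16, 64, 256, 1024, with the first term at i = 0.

Check ratios: 16 / 4 = 4.0
Common ratio r = 4.
First term a = 4.
Formula: S_i = 4 * 4^i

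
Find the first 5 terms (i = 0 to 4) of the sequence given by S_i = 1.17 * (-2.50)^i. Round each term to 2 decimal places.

This is a geometric sequence.
i=0: S_0 = 1.17 * (-2.5)^0 = 1.17
i=1: S_1 = 1.17 * (-2.5)^1 ≈ -2.93
i=2: S_2 = 1.17 * (-2.5)^2 ≈ 7.31
i=3: S_3 = 1.17 * (-2.5)^3 ≈ -18.28
i=4: S_4 = 1.17 * (-2.5)^4 ≈ 45.7
The first 5 terms are: [1.17, -2.93, 7.31, -18.28, 45.7]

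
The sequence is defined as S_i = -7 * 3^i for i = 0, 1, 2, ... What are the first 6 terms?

This is a geometric sequence.
i=0: S_0 = -7 * 3^0 = -7
i=1: S_1 = -7 * 3^1 = -21
i=2: S_2 = -7 * 3^2 = -63
i=3: S_3 = -7 * 3^3 = -189
i=4: S_4 = -7 * 3^4 = -567
i=5: S_5 = -7 * 3^5 = -1701
The first 6 terms are: [-7, -21, -63, -189, -567, -1701]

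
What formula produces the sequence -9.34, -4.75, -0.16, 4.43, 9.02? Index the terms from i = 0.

Check differences: -4.75 - -9.34 = 4.59
-0.16 - -4.75 = 4.59
Common difference d = 4.59.
First term a = -9.34.
Formula: S_i = -9.34 + 4.59*i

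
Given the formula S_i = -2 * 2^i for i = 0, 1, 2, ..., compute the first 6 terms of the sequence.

This is a geometric sequence.
i=0: S_0 = -2 * 2^0 = -2
i=1: S_1 = -2 * 2^1 = -4
i=2: S_2 = -2 * 2^2 = -8
i=3: S_3 = -2 * 2^3 = -16
i=4: S_4 = -2 * 2^4 = -32
i=5: S_5 = -2 * 2^5 = -64
The first 6 terms are: [-2, -4, -8, -16, -32, -64]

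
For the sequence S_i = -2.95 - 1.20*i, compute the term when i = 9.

S_9 = -2.95 + -1.2*9 = -2.95 + -10.8 = -13.75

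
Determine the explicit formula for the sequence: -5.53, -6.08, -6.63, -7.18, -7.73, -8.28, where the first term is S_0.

Check differences: -6.08 - -5.53 = -0.55
-6.63 - -6.08 = -0.55
Common difference d = -0.55.
First term a = -5.53.
Formula: S_i = -5.53 - 0.55*i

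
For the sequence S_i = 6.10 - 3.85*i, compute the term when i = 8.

S_8 = 6.1 + -3.85*8 = 6.1 + -30.8 = -24.7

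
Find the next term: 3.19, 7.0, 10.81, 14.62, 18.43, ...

Differences: 7.0 - 3.19 = 3.81
This is an arithmetic sequence with common difference d = 3.81.
Next term = 18.43 + 3.81 = 22.24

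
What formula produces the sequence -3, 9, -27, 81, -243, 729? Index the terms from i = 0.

Check ratios: 9 / -3 = -3.0
Common ratio r = -3.
First term a = -3.
Formula: S_i = -3 * (-3)^i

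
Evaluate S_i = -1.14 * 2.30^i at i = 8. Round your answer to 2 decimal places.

S_8 = -1.14 * 2.3^8 ≈ -1.14 * 783.1099 ≈ -892.75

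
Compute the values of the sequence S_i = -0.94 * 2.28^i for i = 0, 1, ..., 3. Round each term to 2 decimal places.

This is a geometric sequence.
i=0: S_0 = -0.94 * 2.28^0 = -0.94
i=1: S_1 = -0.94 * 2.28^1 ≈ -2.14
i=2: S_2 = -0.94 * 2.28^2 ≈ -4.89
i=3: S_3 = -0.94 * 2.28^3 ≈ -11.14
The first 4 terms are: [-0.94, -2.14, -4.89, -11.14]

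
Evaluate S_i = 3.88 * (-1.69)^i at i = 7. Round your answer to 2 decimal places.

S_7 = 3.88 * (-1.69)^7 ≈ 3.88 * -39.3738 ≈ -152.77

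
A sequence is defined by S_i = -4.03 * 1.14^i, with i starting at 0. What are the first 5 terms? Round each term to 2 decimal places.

This is a geometric sequence.
i=0: S_0 = -4.03 * 1.14^0 = -4.03
i=1: S_1 = -4.03 * 1.14^1 ≈ -4.59
i=2: S_2 = -4.03 * 1.14^2 ≈ -5.24
i=3: S_3 = -4.03 * 1.14^3 ≈ -5.97
i=4: S_4 = -4.03 * 1.14^4 ≈ -6.81
The first 5 terms are: [-4.03, -4.59, -5.24, -5.97, -6.81]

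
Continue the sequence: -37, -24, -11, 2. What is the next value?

Differences: -24 - -37 = 13
This is an arithmetic sequence with common difference d = 13.
Next term = 2 + 13 = 15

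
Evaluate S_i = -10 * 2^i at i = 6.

S_6 = -10 * 2^6 = -10 * 64 = -640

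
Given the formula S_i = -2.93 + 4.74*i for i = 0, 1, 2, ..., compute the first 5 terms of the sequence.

This is an arithmetic sequence.
i=0: S_0 = -2.93 + 4.74*0 = -2.93
i=1: S_1 = -2.93 + 4.74*1 = 1.81
i=2: S_2 = -2.93 + 4.74*2 = 6.55
i=3: S_3 = -2.93 + 4.74*3 = 11.29
i=4: S_4 = -2.93 + 4.74*4 = 16.03
The first 5 terms are: [-2.93, 1.81, 6.55, 11.29, 16.03]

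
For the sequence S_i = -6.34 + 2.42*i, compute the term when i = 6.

S_6 = -6.34 + 2.42*6 = -6.34 + 14.52 = 8.18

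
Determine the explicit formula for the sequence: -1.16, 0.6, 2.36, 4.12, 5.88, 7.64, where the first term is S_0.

Check differences: 0.6 - -1.16 = 1.76
2.36 - 0.6 = 1.76
Common difference d = 1.76.
First term a = -1.16.
Formula: S_i = -1.16 + 1.76*i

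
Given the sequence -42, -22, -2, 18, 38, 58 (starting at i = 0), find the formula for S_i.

Check differences: -22 - -42 = 20
-2 - -22 = 20
Common difference d = 20.
First term a = -42.
Formula: S_i = -42 + 20*i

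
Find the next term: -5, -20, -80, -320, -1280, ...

Ratios: -20 / -5 = 4.0
This is a geometric sequence with common ratio r = 4.
Next term = -1280 * 4 = -5120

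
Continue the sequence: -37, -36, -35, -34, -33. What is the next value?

Differences: -36 - -37 = 1
This is an arithmetic sequence with common difference d = 1.
Next term = -33 + 1 = -32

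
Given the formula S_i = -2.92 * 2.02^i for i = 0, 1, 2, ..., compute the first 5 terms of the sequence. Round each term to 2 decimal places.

This is a geometric sequence.
i=0: S_0 = -2.92 * 2.02^0 = -2.92
i=1: S_1 = -2.92 * 2.02^1 ≈ -5.9
i=2: S_2 = -2.92 * 2.02^2 ≈ -11.91
i=3: S_3 = -2.92 * 2.02^3 ≈ -24.07
i=4: S_4 = -2.92 * 2.02^4 ≈ -48.62
The first 5 terms are: [-2.92, -5.9, -11.91, -24.07, -48.62]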